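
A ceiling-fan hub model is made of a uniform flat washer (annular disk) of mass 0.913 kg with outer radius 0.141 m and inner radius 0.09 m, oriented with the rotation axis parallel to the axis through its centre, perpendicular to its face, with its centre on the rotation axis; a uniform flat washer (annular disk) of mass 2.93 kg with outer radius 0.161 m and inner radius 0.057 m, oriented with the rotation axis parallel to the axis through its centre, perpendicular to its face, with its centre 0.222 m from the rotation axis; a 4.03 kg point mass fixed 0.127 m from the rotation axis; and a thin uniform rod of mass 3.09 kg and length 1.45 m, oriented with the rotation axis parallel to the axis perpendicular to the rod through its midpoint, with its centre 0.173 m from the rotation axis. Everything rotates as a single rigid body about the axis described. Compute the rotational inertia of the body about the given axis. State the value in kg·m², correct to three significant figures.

0.899

Annular disk: I_cm = (1/2)M(R²+r²) = (1/2)(0.913)[(0.141)² + (0.09)²] = 0.012773 kg·m²; axis through the centre, so I = 0.012773 kg·m².
Annular disk: I_cm = (1/2)M(R²+r²) = (1/2)(2.93)[(0.161)² + (0.057)²] = 0.042734 kg·m²; centre at d = 0.222 m, so I = I_cm + Md² gives I = 0.042734 + (2.93)(0.222)² = 0.18714 kg·m².
Point mass: I_cm = 0; centre at d = 0.127 m, so I = I_cm + Md² gives I = 0 + (4.03)(0.127)² = 0.065 kg·m².
Thin rod: I_cm = (1/12)ML² = (1/12)(3.09)(1.45)² = 0.54139 kg·m²; centre at d = 0.173 m, so I = I_cm + Md² gives I = 0.54139 + (3.09)(0.173)² = 0.63387 kg·m².
Total I = 0.012773 + 0.18714 + 0.065 + 0.63387 = 0.89878 kg·m².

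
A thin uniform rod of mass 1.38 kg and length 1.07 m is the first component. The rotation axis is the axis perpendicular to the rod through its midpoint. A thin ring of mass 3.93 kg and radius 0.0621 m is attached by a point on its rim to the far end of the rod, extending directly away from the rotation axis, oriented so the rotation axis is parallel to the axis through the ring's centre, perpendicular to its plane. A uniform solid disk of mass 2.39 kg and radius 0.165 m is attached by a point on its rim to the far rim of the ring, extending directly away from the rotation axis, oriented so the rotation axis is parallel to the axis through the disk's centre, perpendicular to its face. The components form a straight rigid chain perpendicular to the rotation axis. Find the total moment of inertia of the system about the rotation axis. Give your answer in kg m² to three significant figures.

3.20

Thin rod: I_cm = (1/12)ML² = (1/12)(1.38)(1.07)² = 0.13166 kg m²; axis through the centre, so I = 0.13166 kg m².
Thin ring: I_cm = MR² = (3.93)(0.0621)² = 0.015156 kg m²; centre at d = 0.535 + 0.0621 = 0.5971 m, so I = I_cm + Md² gives I = 0.015156 + (3.93)(0.5971)² = 1.4163 kg m².
Solid disk: I_cm = (1/2)MR² = (1/2)(2.39)(0.165)² = 0.032534 kg m²; centre at d = 0.535 + 0.0621 + 0.0621 + 0.165 = 0.8242 m, so I = I_cm + Md² gives I = 0.032534 + (2.39)(0.8242)² = 1.6561 kg m².
Total I = 0.13166 + 1.4163 + 1.6561 = 3.2041 kg m².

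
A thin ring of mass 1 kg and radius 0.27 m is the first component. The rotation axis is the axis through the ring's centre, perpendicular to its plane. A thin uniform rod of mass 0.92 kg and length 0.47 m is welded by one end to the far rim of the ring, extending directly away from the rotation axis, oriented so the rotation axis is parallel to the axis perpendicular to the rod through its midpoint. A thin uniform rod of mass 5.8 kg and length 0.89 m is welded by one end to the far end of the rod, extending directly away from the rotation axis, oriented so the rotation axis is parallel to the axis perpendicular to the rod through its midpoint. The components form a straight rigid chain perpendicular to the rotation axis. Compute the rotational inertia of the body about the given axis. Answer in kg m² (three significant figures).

8.85

Thin ring: I_cm = MR² = (1)(0.27)² = 0.0729 kg m²; axis through the centre, so I = 0.0729 kg m².
Thin rod: I_cm = (1/12)ML² = (1/12)(0.92)(0.47)² = 0.016936 kg m²; centre at d = 0.27 + 0.235 = 0.505 m, so I = I_cm + Md² gives I = 0.016936 + (0.92)(0.505)² = 0.25156 kg m².
Thin rod: I_cm = (1/12)ML² = (1/12)(5.8)(0.89)² = 0.38285 kg m²; centre at d = 0.27 + 0.235 + 0.235 + 0.445 = 1.185 m, so I = I_cm + Md² gives I = 0.38285 + (5.8)(1.185)² = 8.5274 kg m².
Total I = 0.0729 + 0.25156 + 8.5274 = 8.8518 kg m².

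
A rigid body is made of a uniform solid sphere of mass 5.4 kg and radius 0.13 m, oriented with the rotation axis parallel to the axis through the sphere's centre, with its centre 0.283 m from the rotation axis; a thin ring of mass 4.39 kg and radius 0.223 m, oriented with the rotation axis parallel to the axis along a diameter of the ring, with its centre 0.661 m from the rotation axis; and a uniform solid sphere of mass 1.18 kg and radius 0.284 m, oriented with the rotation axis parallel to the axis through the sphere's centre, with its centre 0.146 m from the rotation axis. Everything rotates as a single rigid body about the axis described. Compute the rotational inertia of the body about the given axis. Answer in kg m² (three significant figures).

Solid sphere: I_cm = (2/5)MR² = (2/5)(5.4)(0.13)² = 0.036504 kg m²; centre at d = 0.283 m, so I = I_cm + Md² gives I = 0.036504 + (5.4)(0.283)² = 0.46898 kg m².
Thin ring: I_cm = (1/2)MR² = (1/2)(4.39)(0.223)² = 0.10916 kg m²; centre at d = 0.661 m, so I = I_cm + Md² gives I = 0.10916 + (4.39)(0.661)² = 2.0272 kg m².
Solid sphere: I_cm = (2/5)MR² = (2/5)(1.18)(0.284)² = 0.03807 kg m²; centre at d = 0.146 m, so I = I_cm + Md² gives I = 0.03807 + (1.18)(0.146)² = 0.063223 kg m².
Total I = 0.46898 + 2.0272 + 0.063223 = 2.5594 kg m².

2.56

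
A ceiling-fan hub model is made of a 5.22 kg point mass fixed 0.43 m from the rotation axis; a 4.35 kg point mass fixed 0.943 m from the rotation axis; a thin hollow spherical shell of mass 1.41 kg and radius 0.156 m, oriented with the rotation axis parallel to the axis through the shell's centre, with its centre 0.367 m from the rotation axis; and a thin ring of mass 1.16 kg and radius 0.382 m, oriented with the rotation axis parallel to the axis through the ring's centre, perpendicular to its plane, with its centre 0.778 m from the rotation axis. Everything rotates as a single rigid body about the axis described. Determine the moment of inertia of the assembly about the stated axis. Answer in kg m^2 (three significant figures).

Point mass: I_cm = 0; centre at d = 0.43 m, so the parallel axis theorem gives I = 0 + (5.22)(0.43)² = 0.96518 kg m^2.
Point mass: I_cm = 0; centre at d = 0.943 m, so the parallel axis theorem gives I = 0 + (4.35)(0.943)² = 3.8682 kg m^2.
Spherical shell: I_cm = (2/3)MR² = (2/3)(1.41)(0.156)² = 0.022876 kg m^2; centre at d = 0.367 m, so the parallel axis theorem gives I = 0.022876 + (1.41)(0.367)² = 0.21279 kg m^2.
Thin ring: I_cm = MR² = (1.16)(0.382)² = 0.16927 kg m^2; centre at d = 0.778 m, so the parallel axis theorem gives I = 0.16927 + (1.16)(0.778)² = 0.8714 kg m^2.
Total I = 0.96518 + 3.8682 + 0.21279 + 0.8714 = 5.9176 kg m^2.

5.92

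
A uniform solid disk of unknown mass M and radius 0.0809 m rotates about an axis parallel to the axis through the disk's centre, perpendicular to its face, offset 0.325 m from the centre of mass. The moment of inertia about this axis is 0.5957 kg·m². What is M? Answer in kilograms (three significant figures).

I = I_cm + Md² = (1/2)MR² + Md² = M·[0.5·(0.0809)² + (0.325)²] = M·0.1089.
So M = 0.5957 / 0.1089 = 5.4703 kg.

5.47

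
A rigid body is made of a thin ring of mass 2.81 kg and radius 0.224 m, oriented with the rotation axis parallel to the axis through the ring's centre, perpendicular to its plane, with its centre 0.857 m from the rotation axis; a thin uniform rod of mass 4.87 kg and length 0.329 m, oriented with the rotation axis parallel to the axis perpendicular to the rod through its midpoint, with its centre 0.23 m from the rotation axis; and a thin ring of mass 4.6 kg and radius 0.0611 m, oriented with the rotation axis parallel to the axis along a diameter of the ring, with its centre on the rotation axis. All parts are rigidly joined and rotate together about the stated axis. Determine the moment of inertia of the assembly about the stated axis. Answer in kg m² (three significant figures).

2.51

Thin ring: I_cm = MR² = (2.81)(0.224)² = 0.14099 kg m²; centre at d = 0.857 m, so the parallel axis theorem gives I = 0.14099 + (2.81)(0.857)² = 2.2048 kg m².
Thin rod: I_cm = (1/12)ML² = (1/12)(4.87)(0.329)² = 0.043928 kg m²; centre at d = 0.23 m, so the parallel axis theorem gives I = 0.043928 + (4.87)(0.23)² = 0.30155 kg m².
Thin ring: I_cm = (1/2)MR² = (1/2)(4.6)(0.0611)² = 0.0085864 kg m²; axis through the centre, so I = 0.0085864 kg m².
Total I = 2.2048 + 0.30155 + 0.0085864 = 2.5149 kg m².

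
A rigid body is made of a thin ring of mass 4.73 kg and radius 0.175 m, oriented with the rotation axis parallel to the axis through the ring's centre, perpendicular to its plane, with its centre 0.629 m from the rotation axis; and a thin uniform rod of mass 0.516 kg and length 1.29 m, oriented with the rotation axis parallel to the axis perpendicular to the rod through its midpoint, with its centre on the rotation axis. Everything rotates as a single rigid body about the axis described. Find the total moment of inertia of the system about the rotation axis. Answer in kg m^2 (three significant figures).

2.09

Thin ring: I_cm = MR² = (4.73)(0.175)² = 0.14486 kg m^2; centre at d = 0.629 m, so I = I_cm + Md² gives I = 0.14486 + (4.73)(0.629)² = 2.0162 kg m^2.
Thin rod: I_cm = (1/12)ML² = (1/12)(0.516)(1.29)² = 0.071556 kg m^2; axis through the centre, so I = 0.071556 kg m^2.
Total I = 2.0162 + 0.071556 = 2.0878 kg m^2.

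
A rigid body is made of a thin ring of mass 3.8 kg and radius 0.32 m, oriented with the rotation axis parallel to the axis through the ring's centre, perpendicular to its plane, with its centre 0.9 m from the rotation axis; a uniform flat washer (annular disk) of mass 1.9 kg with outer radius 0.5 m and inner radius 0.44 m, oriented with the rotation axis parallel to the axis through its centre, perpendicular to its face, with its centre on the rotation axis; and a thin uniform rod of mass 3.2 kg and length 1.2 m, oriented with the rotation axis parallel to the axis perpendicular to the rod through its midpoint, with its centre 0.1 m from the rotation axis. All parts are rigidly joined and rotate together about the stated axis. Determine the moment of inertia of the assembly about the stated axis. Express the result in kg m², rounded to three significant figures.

4.30

Thin ring: I_cm = MR² = (3.8)(0.32)² = 0.38912 kg m²; centre at d = 0.9 m, so I = I_cm + Md² gives I = 0.38912 + (3.8)(0.9)² = 3.4671 kg m².
Annular disk: I_cm = (1/2)M(R²+r²) = (1/2)(1.9)[(0.5)² + (0.44)²] = 0.42142 kg m²; axis through the centre, so I = 0.42142 kg m².
Thin rod: I_cm = (1/12)ML² = (1/12)(3.2)(1.2)² = 0.384 kg m²; centre at d = 0.1 m, so I = I_cm + Md² gives I = 0.384 + (3.2)(0.1)² = 0.416 kg m².
Total I = 3.4671 + 0.42142 + 0.416 = 4.3045 kg m².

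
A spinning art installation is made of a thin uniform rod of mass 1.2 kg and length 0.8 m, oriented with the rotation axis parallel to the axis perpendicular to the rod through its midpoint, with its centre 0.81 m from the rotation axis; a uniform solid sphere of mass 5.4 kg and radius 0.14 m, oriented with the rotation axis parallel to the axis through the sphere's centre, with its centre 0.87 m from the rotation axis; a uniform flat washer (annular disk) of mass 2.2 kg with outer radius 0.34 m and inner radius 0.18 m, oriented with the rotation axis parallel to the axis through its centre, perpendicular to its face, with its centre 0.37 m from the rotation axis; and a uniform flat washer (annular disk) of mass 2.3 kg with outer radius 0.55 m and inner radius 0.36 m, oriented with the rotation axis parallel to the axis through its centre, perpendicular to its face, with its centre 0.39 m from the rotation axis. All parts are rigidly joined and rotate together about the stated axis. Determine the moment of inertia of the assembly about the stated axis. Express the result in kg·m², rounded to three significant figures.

6.29

Thin rod: I_cm = (1/12)ML² = (1/12)(1.2)(0.8)² = 0.064 kg·m²; centre at d = 0.81 m, so I = I_cm + Md² gives I = 0.064 + (1.2)(0.81)² = 0.85132 kg·m².
Solid sphere: I_cm = (2/5)MR² = (2/5)(5.4)(0.14)² = 0.042336 kg·m²; centre at d = 0.87 m, so I = I_cm + Md² gives I = 0.042336 + (5.4)(0.87)² = 4.1296 kg·m².
Annular disk: I_cm = (1/2)M(R²+r²) = (1/2)(2.2)[(0.34)² + (0.18)²] = 0.1628 kg·m²; centre at d = 0.37 m, so I = I_cm + Md² gives I = 0.1628 + (2.2)(0.37)² = 0.46398 kg·m².
Annular disk: I_cm = (1/2)M(R²+r²) = (1/2)(2.3)[(0.55)² + (0.36)²] = 0.49691 kg·m²; centre at d = 0.39 m, so I = I_cm + Md² gives I = 0.49691 + (2.3)(0.39)² = 0.84675 kg·m².
Total I = 0.85132 + 4.1296 + 0.46398 + 0.84675 = 6.2916 kg·m².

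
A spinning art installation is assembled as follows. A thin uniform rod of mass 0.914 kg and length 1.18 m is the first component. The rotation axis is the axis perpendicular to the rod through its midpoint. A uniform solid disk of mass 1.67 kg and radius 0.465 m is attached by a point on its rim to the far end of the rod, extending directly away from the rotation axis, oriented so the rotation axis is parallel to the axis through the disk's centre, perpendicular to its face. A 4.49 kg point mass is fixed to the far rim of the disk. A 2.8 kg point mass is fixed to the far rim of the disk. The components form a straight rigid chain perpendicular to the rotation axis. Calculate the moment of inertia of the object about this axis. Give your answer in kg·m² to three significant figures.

Thin rod: I_cm = (1/12)ML² = (1/12)(0.914)(1.18)² = 0.10605 kg·m²; axis through the centre, so I = 0.10605 kg·m².
Solid disk: I_cm = (1/2)MR² = (1/2)(1.67)(0.465)² = 0.18055 kg·m²; centre at d = 0.59 + 0.465 = 1.055 m, so I = I_cm + Md² gives I = 0.18055 + (1.67)(1.055)² = 2.0393 kg·m².
Point mass: I_cm = 0; centre at d = 0.59 + 0.465 + 0.465 = 1.52 m, so I = I_cm + Md² gives I = 0 + (4.49)(1.52)² = 10.374 kg·m².
Point mass: I_cm = 0; centre at d = 0.59 + 0.465 + 0.465 = 1.52 m, so I = I_cm + Md² gives I = 0 + (2.8)(1.52)² = 6.4691 kg·m².
Total I = 0.10605 + 2.0393 + 10.374 + 6.4691 = 18.988 kg·m².

19.0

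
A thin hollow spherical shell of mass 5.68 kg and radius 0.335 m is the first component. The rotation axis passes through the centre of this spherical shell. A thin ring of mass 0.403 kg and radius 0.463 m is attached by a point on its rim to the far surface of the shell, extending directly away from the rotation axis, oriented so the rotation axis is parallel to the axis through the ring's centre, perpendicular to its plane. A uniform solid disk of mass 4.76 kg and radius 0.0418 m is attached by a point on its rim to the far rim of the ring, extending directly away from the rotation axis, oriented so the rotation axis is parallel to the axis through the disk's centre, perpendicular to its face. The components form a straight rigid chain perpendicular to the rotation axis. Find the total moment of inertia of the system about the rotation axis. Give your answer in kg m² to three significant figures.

Spherical shell: I_cm = (2/3)MR² = (2/3)(5.68)(0.335)² = 0.42496 kg m²; axis through the centre, so I = 0.42496 kg m².
Thin ring: I_cm = MR² = (0.403)(0.463)² = 0.086391 kg m²; centre at d = 0.335 + 0.463 = 0.798 m, so the parallel axis theorem gives I = 0.086391 + (0.403)(0.798)² = 0.34302 kg m².
Solid disk: I_cm = (1/2)MR² = (1/2)(4.76)(0.0418)² = 0.0041584 kg m²; centre at d = 0.335 + 0.463 + 0.463 + 0.0418 = 1.3028 m, so the parallel axis theorem gives I = 0.0041584 + (4.76)(1.3028)² = 8.0832 kg m².
Total I = 0.42496 + 0.34302 + 8.0832 = 8.8512 kg m².

8.85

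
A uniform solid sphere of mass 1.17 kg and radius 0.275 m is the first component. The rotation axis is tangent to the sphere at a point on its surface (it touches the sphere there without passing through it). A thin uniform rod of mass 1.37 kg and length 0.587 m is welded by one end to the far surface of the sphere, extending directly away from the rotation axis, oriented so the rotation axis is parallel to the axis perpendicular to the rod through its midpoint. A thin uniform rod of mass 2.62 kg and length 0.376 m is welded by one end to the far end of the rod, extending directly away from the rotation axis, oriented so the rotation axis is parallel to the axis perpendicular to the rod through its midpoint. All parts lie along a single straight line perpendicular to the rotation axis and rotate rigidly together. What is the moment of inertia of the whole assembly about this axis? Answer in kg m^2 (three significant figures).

5.77

Solid sphere: I_cm = (2/5)MR² = (2/5)(1.17)(0.275)² = 0.035393 kg m^2; centre at d = 0.275 m, so I = I_cm + Md² gives I = 0.035393 + (1.17)(0.275)² = 0.12387 kg m^2.
Thin rod: I_cm = (1/12)ML² = (1/12)(1.37)(0.587)² = 0.039338 kg m^2; centre at d = 0.275 + 0.275 + 0.2935 = 0.8435 m, so I = I_cm + Md² gives I = 0.039338 + (1.37)(0.8435)² = 1.0141 kg m^2.
Thin rod: I_cm = (1/12)ML² = (1/12)(2.62)(0.376)² = 0.030867 kg m^2; centre at d = 0.275 + 0.275 + 0.2935 + 0.2935 + 0.188 = 1.325 m, so I = I_cm + Md² gives I = 0.030867 + (2.62)(1.325)² = 4.6306 kg m^2.
Total I = 0.12387 + 1.0141 + 4.6306 = 5.7686 kg m^2.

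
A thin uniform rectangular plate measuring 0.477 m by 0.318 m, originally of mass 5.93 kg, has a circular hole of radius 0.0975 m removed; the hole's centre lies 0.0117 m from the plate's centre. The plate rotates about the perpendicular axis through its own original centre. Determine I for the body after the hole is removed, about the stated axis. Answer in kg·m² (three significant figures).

0.157

Unpierced body about its centre: I₀ = (1/12)M(a²+b²) = (1/12)(5.93)[(0.477)² + (0.318)²] = 0.16241 kg·m².
The removed disk has mass m = M·πr²/(ab) = (5.93)·π(0.0975)²/(0.477·0.318) = 1.1675 kg (same uniform areal density).
Its moment of inertia about the rotation axis (parallel-axis theorem): I_hole = (1/2)mr² + md² = (1/2)(1.1675)(0.0975)² + (1.1675)(0.0117)² = 0.0057092 kg·m².
Treating the hole as negative mass, I = I₀ − I_hole = 0.16241 − 0.0057092 = 0.1567 kg·m².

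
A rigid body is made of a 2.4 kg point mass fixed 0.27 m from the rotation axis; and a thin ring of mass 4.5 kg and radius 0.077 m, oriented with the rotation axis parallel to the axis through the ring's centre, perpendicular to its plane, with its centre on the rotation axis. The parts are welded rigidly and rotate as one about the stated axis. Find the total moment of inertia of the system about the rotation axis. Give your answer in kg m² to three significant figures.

Point mass: I_cm = 0; centre at d = 0.27 m, so I = I_cm + Md² gives I = 0 + (2.4)(0.27)² = 0.17496 kg m².
Thin ring: I_cm = MR² = (4.5)(0.077)² = 0.026681 kg m²; axis through the centre, so I = 0.026681 kg m².
Total I = 0.17496 + 0.026681 = 0.20164 kg m².

0.202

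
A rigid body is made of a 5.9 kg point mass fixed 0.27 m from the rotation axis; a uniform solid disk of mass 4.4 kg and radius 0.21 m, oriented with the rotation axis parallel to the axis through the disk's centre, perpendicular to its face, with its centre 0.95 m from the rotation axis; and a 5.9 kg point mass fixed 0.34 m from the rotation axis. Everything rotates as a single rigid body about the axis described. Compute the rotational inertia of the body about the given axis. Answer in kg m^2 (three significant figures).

Point mass: I_cm = 0; centre at d = 0.27 m, so the parallel axis theorem gives I = 0 + (5.9)(0.27)² = 0.43011 kg m^2.
Solid disk: I_cm = (1/2)MR² = (1/2)(4.4)(0.21)² = 0.09702 kg m^2; centre at d = 0.95 m, so the parallel axis theorem gives I = 0.09702 + (4.4)(0.95)² = 4.068 kg m^2.
Point mass: I_cm = 0; centre at d = 0.34 m, so the parallel axis theorem gives I = 0 + (5.9)(0.34)² = 0.68204 kg m^2.
Total I = 0.43011 + 4.068 + 0.68204 = 5.1802 kg m^2.

5.18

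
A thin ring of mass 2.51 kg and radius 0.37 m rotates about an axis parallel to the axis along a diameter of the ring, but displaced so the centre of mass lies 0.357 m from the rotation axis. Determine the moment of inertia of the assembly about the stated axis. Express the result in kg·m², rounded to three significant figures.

0.492

I_cm = (1/2)MR² = (1/2)(2.51)(0.37)² = 0.17181 kg·m²; centre at d = 0.357 m, so I = I_cm + Md² gives I = 0.17181 + (2.51)(0.357)² = 0.49171 kg·m².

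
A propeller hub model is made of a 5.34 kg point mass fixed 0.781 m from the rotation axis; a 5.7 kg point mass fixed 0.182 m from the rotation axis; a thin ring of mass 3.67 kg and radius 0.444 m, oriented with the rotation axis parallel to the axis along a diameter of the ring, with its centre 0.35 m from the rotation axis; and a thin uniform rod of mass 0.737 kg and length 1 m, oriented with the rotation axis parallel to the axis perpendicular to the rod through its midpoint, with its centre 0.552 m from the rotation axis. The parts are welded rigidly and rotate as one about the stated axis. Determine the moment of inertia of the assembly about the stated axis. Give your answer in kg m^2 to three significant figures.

Point mass: I_cm = 0; centre at d = 0.781 m, so the parallel axis theorem gives I = 0 + (5.34)(0.781)² = 3.2572 kg m^2.
Point mass: I_cm = 0; centre at d = 0.182 m, so the parallel axis theorem gives I = 0 + (5.7)(0.182)² = 0.18881 kg m^2.
Thin ring: I_cm = (1/2)MR² = (1/2)(3.67)(0.444)² = 0.36174 kg m^2; centre at d = 0.35 m, so the parallel axis theorem gives I = 0.36174 + (3.67)(0.35)² = 0.81132 kg m^2.
Thin rod: I_cm = (1/12)ML² = (1/12)(0.737)(1)² = 0.061417 kg m^2; centre at d = 0.552 m, so the parallel axis theorem gives I = 0.061417 + (0.737)(0.552)² = 0.28598 kg m^2.
Total I = 3.2572 + 0.18881 + 0.81132 + 0.28598 = 4.5433 kg m^2.

4.54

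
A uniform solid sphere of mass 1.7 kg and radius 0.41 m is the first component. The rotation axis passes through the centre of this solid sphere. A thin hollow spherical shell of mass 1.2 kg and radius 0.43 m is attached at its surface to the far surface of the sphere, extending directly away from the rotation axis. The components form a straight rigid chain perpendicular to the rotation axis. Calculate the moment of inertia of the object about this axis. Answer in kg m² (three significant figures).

Solid sphere: I_cm = (2/5)MR² = (2/5)(1.7)(0.41)² = 0.11431 kg m²; axis through the centre, so I = 0.11431 kg m².
Spherical shell: I_cm = (2/3)MR² = (2/3)(1.2)(0.43)² = 0.14792 kg m²; centre at d = 0.41 + 0.43 = 0.84 m, so I = I_cm + Md² gives I = 0.14792 + (1.2)(0.84)² = 0.99464 kg m².
Total I = 0.11431 + 0.99464 = 1.1089 kg m².

1.11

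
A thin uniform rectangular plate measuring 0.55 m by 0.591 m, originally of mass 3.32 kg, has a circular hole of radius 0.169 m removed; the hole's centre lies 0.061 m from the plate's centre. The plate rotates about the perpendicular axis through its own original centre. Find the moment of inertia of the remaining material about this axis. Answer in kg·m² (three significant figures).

0.164

Unpierced body about its centre: I₀ = (1/12)M(a²+b²) = (1/12)(3.32)[(0.55)² + (0.591)²] = 0.18033 kg·m².
The removed disk has mass m = M·πr²/(ab) = (3.32)·π(0.169)²/(0.55·0.591) = 0.91646 kg (same uniform areal density).
Its moment of inertia about the rotation axis (parallel-axis theorem): I_hole = (1/2)mr² + md² = (1/2)(0.91646)(0.169)² + (0.91646)(0.061)² = 0.016498 kg·m².
Treating the hole as negative mass, I = I₀ − I_hole = 0.18033 − 0.016498 = 0.16383 kg·m².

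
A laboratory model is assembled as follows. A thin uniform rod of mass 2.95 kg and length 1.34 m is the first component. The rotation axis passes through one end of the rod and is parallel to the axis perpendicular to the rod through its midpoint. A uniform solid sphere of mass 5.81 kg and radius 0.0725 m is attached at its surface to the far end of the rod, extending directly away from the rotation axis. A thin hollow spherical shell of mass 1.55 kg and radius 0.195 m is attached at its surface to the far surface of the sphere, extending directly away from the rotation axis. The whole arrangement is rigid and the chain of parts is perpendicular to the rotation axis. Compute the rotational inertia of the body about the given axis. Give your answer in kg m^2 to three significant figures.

Thin rod: I_cm = (1/12)ML² = (1/12)(2.95)(1.34)² = 0.44142 kg m^2; centre at d = 0.67 m, so the parallel axis theorem gives I = 0.44142 + (2.95)(0.67)² = 1.7657 kg m^2.
Solid sphere: I_cm = (2/5)MR² = (2/5)(5.81)(0.0725)² = 0.012216 kg m^2; centre at d = 0.67 + 0.67 + 0.0725 = 1.4125 m, so the parallel axis theorem gives I = 0.012216 + (5.81)(1.4125)² = 11.604 kg m^2.
Spherical shell: I_cm = (2/3)MR² = (2/3)(1.55)(0.195)² = 0.039293 kg m^2; centre at d = 0.67 + 0.67 + 0.0725 + 0.0725 + 0.195 = 1.68 m, so the parallel axis theorem gives I = 0.039293 + (1.55)(1.68)² = 4.414 kg m^2.
Total I = 1.7657 + 11.604 + 4.414 = 17.784 kg m^2.

17.8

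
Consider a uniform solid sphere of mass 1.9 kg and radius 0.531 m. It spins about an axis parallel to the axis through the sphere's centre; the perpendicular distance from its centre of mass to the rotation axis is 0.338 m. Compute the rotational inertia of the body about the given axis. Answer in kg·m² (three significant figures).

0.431

I_cm = (2/5)MR² = (2/5)(1.9)(0.531)² = 0.21429 kg·m²; centre at d = 0.338 m, so I = I_cm + Md² gives I = 0.21429 + (1.9)(0.338)² = 0.43135 kg·m².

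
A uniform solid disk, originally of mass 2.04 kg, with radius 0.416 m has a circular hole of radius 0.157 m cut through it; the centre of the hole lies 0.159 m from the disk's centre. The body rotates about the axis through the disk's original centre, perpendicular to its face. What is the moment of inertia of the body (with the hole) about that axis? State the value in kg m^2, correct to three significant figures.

0.166

Unpierced body about its centre: I₀ = (1/2)MR² = (1/2)(2.04)(0.416)² = 0.17652 kg m^2.
The removed disk has mass m = M·(r/R)² = (2.04)(0.157/0.416)² = 0.29056 kg (same uniform areal density).
Its moment of inertia about the rotation axis (parallel-axis theorem): I_hole = (1/2)mr² + md² = (1/2)(0.29056)(0.157)² + (0.29056)(0.159)² = 0.010927 kg m^2.
Treating the hole as negative mass, I = I₀ − I_hole = 0.17652 − 0.010927 = 0.16559 kg m^2.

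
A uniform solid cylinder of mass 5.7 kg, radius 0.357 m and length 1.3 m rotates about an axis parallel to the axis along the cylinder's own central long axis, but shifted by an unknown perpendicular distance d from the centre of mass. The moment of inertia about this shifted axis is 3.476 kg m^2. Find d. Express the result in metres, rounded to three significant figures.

0.739

About the centre-of-mass axis, I_cm = (1/2)MR² = (1/2)(5.7)(0.357)² = 0.36323 kg m^2.
Parallel axis theorem: I = I_cm + Md², so Md² = 3.476 − 0.36323 = 3.1128 kg m^2.
d = √(3.1128 / 5.7) = 0.73899 m.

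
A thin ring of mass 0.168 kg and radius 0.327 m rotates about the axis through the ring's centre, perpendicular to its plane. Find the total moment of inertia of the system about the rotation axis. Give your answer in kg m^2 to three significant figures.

0.0180

I_cm = MR² = (0.168)(0.327)² = 0.017964 kg m^2; axis through the centre, so I = 0.017964 kg m^2.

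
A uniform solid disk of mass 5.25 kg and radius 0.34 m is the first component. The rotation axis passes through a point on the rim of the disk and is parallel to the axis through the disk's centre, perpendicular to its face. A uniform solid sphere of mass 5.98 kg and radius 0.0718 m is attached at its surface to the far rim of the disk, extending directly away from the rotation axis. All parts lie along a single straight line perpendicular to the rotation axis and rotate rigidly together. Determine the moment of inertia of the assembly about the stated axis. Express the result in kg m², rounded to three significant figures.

4.30

Solid disk: I_cm = (1/2)MR² = (1/2)(5.25)(0.34)² = 0.30345 kg m²; centre at d = 0.34 m, so I = I_cm + Md² gives I = 0.30345 + (5.25)(0.34)² = 0.91035 kg m².
Solid sphere: I_cm = (2/5)MR² = (2/5)(5.98)(0.0718)² = 0.012331 kg m²; centre at d = 0.34 + 0.34 + 0.0718 = 0.7518 m, so I = I_cm + Md² gives I = 0.012331 + (5.98)(0.7518)² = 3.3922 kg m².
Total I = 0.91035 + 3.3922 = 4.3026 kg m².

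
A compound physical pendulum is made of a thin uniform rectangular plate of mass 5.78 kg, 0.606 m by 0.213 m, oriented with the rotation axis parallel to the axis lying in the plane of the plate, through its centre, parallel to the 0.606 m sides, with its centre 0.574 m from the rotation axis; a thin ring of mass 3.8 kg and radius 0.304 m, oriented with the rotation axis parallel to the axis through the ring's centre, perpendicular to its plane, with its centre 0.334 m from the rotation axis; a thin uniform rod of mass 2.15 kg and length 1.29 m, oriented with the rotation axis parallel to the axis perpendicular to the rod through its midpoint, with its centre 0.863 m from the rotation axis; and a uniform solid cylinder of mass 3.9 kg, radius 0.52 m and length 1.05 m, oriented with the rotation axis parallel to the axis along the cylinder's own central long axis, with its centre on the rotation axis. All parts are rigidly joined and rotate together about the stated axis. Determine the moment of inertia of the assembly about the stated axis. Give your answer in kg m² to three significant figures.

Rectangular plate: I_cm = (1/12)Mb² = (1/12)(5.78)(0.213)² = 0.021853 kg m²; centre at d = 0.574 m, so the parallel axis theorem gives I = 0.021853 + (5.78)(0.574)² = 1.9262 kg m².
Thin ring: I_cm = MR² = (3.8)(0.304)² = 0.35118 kg m²; centre at d = 0.334 m, so the parallel axis theorem gives I = 0.35118 + (3.8)(0.334)² = 0.77509 kg m².
Thin rod: I_cm = (1/12)ML² = (1/12)(2.15)(1.29)² = 0.29815 kg m²; centre at d = 0.863 m, so the parallel axis theorem gives I = 0.29815 + (2.15)(0.863)² = 1.8994 kg m².
Solid cylinder: I_cm = (1/2)MR² = (1/2)(3.9)(0.52)² = 0.52728 kg m²; axis through the centre, so I = 0.52728 kg m².
Total I = 1.9262 + 0.77509 + 1.8994 + 0.52728 = 5.128 kg m².

5.13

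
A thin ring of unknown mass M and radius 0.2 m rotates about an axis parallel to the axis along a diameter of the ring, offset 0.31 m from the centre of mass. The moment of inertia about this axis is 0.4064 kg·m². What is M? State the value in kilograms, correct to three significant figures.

3.50

I = I_cm + Md² = (1/2)MR² + Md² = M·[0.5·(0.2)² + (0.31)²] = M·0.1161.
So M = 0.4064 / 0.1161 = 3.5004 kg.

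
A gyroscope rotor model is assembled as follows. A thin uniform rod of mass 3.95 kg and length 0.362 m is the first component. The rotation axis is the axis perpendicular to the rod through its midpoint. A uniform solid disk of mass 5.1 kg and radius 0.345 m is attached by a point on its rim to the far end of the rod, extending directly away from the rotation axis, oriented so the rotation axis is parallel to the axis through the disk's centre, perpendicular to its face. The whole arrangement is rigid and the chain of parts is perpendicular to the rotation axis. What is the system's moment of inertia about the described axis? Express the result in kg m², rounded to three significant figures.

Thin rod: I_cm = (1/12)ML² = (1/12)(3.95)(0.362)² = 0.043135 kg m²; axis through the centre, so I = 0.043135 kg m².
Solid disk: I_cm = (1/2)MR² = (1/2)(5.1)(0.345)² = 0.30351 kg m²; centre at d = 0.181 + 0.345 = 0.526 m, so the parallel axis theorem gives I = 0.30351 + (5.1)(0.526)² = 1.7146 kg m².
Total I = 0.043135 + 1.7146 = 1.7577 kg m².

1.76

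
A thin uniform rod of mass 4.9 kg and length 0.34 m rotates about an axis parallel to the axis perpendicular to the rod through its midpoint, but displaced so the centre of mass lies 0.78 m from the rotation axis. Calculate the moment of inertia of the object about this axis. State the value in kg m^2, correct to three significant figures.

3.03

I_cm = (1/12)ML² = (1/12)(4.9)(0.34)² = 0.047203 kg m^2; centre at d = 0.78 m, so I = I_cm + Md² gives I = 0.047203 + (4.9)(0.78)² = 3.0284 kg m^2.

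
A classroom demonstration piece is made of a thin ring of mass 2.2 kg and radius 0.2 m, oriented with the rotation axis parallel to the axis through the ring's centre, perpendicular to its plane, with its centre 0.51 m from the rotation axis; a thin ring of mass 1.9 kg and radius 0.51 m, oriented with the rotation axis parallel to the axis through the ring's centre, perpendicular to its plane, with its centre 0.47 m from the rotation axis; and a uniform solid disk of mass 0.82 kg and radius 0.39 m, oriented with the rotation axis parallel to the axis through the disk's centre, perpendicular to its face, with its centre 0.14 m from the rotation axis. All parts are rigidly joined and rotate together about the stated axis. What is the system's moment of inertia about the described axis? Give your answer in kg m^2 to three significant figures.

1.65

Thin ring: I_cm = MR² = (2.2)(0.2)² = 0.088 kg m^2; centre at d = 0.51 m, so the parallel axis theorem gives I = 0.088 + (2.2)(0.51)² = 0.66022 kg m^2.
Thin ring: I_cm = MR² = (1.9)(0.51)² = 0.49419 kg m^2; centre at d = 0.47 m, so the parallel axis theorem gives I = 0.49419 + (1.9)(0.47)² = 0.9139 kg m^2.
Solid disk: I_cm = (1/2)MR² = (1/2)(0.82)(0.39)² = 0.062361 kg m^2; centre at d = 0.14 m, so the parallel axis theorem gives I = 0.062361 + (0.82)(0.14)² = 0.078433 kg m^2.
Total I = 0.66022 + 0.9139 + 0.078433 = 1.6526 kg m^2.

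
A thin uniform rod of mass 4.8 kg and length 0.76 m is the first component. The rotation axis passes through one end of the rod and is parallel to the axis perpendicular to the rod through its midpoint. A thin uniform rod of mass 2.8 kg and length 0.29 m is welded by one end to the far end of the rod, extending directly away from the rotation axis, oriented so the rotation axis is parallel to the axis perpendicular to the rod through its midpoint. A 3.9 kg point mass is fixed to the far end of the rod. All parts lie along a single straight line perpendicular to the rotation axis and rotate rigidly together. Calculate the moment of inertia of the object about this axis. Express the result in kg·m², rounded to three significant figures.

Thin rod: I_cm = (1/12)ML² = (1/12)(4.8)(0.76)² = 0.23104 kg·m²; centre at d = 0.38 m, so I = I_cm + Md² gives I = 0.23104 + (4.8)(0.38)² = 0.92416 kg·m².
Thin rod: I_cm = (1/12)ML² = (1/12)(2.8)(0.29)² = 0.019623 kg·m²; centre at d = 0.38 + 0.38 + 0.145 = 0.905 m, so I = I_cm + Md² gives I = 0.019623 + (2.8)(0.905)² = 2.3129 kg·m².
Point mass: I_cm = 0; centre at d = 0.38 + 0.38 + 0.145 + 0.145 = 1.05 m, so I = I_cm + Md² gives I = 0 + (3.9)(1.05)² = 4.2998 kg·m².
Total I = 0.92416 + 2.3129 + 4.2998 = 7.5368 kg·m².

7.54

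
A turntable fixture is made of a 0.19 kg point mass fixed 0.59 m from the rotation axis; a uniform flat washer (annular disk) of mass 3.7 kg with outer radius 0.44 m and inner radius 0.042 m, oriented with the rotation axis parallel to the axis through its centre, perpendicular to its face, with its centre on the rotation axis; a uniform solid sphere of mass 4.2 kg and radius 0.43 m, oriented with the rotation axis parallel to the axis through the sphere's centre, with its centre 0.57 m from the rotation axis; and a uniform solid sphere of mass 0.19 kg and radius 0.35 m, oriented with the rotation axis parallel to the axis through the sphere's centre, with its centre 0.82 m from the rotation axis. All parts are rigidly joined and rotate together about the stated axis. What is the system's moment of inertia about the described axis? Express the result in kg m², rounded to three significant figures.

Point mass: I_cm = 0; centre at d = 0.59 m, so the parallel axis theorem gives I = 0 + (0.19)(0.59)² = 0.066139 kg m².
Annular disk: I_cm = (1/2)M(R²+r²) = (1/2)(3.7)[(0.44)² + (0.042)²] = 0.36142 kg m²; axis through the centre, so I = 0.36142 kg m².
Solid sphere: I_cm = (2/5)MR² = (2/5)(4.2)(0.43)² = 0.31063 kg m²; centre at d = 0.57 m, so the parallel axis theorem gives I = 0.31063 + (4.2)(0.57)² = 1.6752 kg m².
Solid sphere: I_cm = (2/5)MR² = (2/5)(0.19)(0.35)² = 0.00931 kg m²; centre at d = 0.82 m, so the parallel axis theorem gives I = 0.00931 + (0.19)(0.82)² = 0.13707 kg m².
Total I = 0.066139 + 0.36142 + 1.6752 + 0.13707 = 2.2398 kg m².

2.24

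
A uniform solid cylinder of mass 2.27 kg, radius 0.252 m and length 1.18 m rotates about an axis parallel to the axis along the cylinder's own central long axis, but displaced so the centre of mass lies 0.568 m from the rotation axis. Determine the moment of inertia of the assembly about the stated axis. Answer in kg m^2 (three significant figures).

0.804

I_cm = (1/2)MR² = (1/2)(2.27)(0.252)² = 0.072077 kg m^2; centre at d = 0.568 m, so I = I_cm + Md² gives I = 0.072077 + (2.27)(0.568)² = 0.80443 kg m^2.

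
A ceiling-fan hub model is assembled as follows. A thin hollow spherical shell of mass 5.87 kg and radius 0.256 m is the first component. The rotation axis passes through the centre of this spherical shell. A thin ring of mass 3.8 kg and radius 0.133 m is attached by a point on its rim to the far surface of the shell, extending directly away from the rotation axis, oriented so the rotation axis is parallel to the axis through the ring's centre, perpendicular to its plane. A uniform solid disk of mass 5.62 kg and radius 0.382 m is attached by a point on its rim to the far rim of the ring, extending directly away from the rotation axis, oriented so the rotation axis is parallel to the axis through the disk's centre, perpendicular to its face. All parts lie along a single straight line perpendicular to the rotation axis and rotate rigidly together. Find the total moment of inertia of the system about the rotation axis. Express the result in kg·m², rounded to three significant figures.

Spherical shell: I_cm = (2/3)MR² = (2/3)(5.87)(0.256)² = 0.25646 kg·m²; axis through the centre, so I = 0.25646 kg·m².
Thin ring: I_cm = MR² = (3.8)(0.133)² = 0.067218 kg·m²; centre at d = 0.256 + 0.133 = 0.389 m, so the parallel axis theorem gives I = 0.067218 + (3.8)(0.389)² = 0.64224 kg·m².
Solid disk: I_cm = (1/2)MR² = (1/2)(5.62)(0.382)² = 0.41005 kg·m²; centre at d = 0.256 + 0.133 + 0.133 + 0.382 = 0.904 m, so the parallel axis theorem gives I = 0.41005 + (5.62)(0.904)² = 5.0028 kg·m².
Total I = 0.25646 + 0.64224 + 5.0028 = 5.9015 kg·m².

5.90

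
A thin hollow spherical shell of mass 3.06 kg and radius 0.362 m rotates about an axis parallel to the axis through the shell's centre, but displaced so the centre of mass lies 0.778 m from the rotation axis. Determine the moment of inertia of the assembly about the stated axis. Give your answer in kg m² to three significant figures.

2.12

I_cm = (2/3)MR² = (2/3)(3.06)(0.362)² = 0.26733 kg m²; centre at d = 0.778 m, so the parallel axis theorem gives I = 0.26733 + (3.06)(0.778)² = 2.1195 kg m².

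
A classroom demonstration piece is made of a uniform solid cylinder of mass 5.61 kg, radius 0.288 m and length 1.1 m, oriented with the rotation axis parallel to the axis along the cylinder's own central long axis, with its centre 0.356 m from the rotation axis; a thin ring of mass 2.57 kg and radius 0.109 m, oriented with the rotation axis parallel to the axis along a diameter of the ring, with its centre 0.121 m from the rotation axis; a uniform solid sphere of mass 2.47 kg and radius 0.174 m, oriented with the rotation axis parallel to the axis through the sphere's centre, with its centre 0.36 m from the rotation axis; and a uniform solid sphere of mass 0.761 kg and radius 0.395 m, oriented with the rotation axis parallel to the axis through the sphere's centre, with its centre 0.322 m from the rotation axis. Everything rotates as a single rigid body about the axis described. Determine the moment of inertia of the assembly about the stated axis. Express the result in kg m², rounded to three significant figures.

Solid cylinder: I_cm = (1/2)MR² = (1/2)(5.61)(0.288)² = 0.23266 kg m²; centre at d = 0.356 m, so the parallel axis theorem gives I = 0.23266 + (5.61)(0.356)² = 0.94365 kg m².
Thin ring: I_cm = (1/2)MR² = (1/2)(2.57)(0.109)² = 0.015267 kg m²; centre at d = 0.121 m, so the parallel axis theorem gives I = 0.015267 + (2.57)(0.121)² = 0.052894 kg m².
Solid sphere: I_cm = (2/5)MR² = (2/5)(2.47)(0.174)² = 0.029913 kg m²; centre at d = 0.36 m, so the parallel axis theorem gives I = 0.029913 + (2.47)(0.36)² = 0.35002 kg m².
Solid sphere: I_cm = (2/5)MR² = (2/5)(0.761)(0.395)² = 0.047494 kg m²; centre at d = 0.322 m, so the parallel axis theorem gives I = 0.047494 + (0.761)(0.322)² = 0.1264 kg m².
Total I = 0.94365 + 0.052894 + 0.35002 + 0.1264 = 1.473 kg m².

1.47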